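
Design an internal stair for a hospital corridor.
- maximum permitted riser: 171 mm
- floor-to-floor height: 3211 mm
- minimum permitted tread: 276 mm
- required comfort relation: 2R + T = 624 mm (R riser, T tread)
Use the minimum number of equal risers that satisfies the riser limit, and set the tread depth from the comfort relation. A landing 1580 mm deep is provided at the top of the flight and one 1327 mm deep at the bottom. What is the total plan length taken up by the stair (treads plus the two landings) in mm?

8055 mm

⌈3211/171⌉ = 19 risers.
Each riser is 3211/19 = 169 mm (≤ 171 mm).
Tread T = 624 − 2 × 169 = 286 mm (≥ 276 mm).
Treads = 19 − 1 = 18; going = 18 × 286 = 5148 mm.
Enclosure = 5148 + 1580 + 1327 = 8055 mm.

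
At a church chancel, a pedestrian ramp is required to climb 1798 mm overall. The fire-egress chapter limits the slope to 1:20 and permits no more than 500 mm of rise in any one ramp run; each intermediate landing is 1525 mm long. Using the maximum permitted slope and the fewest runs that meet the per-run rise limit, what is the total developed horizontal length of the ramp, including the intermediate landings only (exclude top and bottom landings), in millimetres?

40535 mm

1798 / 500 = 3.60, so 4 ramp runs are needed. That means 3 intermediate landings.
Ramp run (horizontal) at 1:20: 1798 × 20 = 35960 mm.
3 intermediate landings contribute 3 × 1525 = 4575 mm.
Total developed length = 35960 + 4575 = 40535 mm.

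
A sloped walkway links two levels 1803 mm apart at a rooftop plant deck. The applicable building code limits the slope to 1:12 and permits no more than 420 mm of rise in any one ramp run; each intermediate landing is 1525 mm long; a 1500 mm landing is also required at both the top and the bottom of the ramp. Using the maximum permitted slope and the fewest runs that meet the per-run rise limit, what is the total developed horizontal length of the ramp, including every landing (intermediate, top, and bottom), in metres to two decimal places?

30.74 m

⌈1803/420⌉ = 5 ramp runs. That means 4 intermediate landings.
Ramp run (horizontal) at 1:12: 1803 × 12 = 21636 mm.
Intermediate landings: 4 × 1525 = 6100 mm.
Top and bottom landings: 2 × 1500 = 3000 mm.
Total = 21636 + 6100 + 3000 = 30736 mm.
= 30.74 m.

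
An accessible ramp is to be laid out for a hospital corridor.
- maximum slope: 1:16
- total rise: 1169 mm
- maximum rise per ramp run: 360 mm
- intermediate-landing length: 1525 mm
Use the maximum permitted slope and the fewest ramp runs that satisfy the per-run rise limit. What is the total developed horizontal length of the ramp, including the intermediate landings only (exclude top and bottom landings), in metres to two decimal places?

⌈1169/360⌉ = 4 ramp runs. That means 3 intermediate landings.
Ramp run (horizontal) at 1:16: 1169 × 16 = 18704 mm.
3 intermediate landings contribute 3 × 1525 = 4575 mm.
Total developed length = 18704 + 4575 = 23279 mm.
= 23.28 m.

23.28 m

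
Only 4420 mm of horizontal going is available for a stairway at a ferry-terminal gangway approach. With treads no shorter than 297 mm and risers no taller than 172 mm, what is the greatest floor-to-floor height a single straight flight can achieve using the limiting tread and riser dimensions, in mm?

2580 mm

4420 / 297 = 14.88, so 14 treads fit.
Risers = treads + 1 = 15.
Maximum height = 15 × 172 = 2580 mm.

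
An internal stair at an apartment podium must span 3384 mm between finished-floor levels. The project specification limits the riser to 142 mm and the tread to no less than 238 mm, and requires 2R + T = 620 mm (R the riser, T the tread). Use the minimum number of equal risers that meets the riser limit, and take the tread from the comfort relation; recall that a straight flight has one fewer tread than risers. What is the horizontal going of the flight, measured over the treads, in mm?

7774 mm

⌈3384/142⌉ = 24 risers.
Riser R = 3384 / 24 = 141 mm, within the 142 mm limit.
T = 620 − 2·141 = 338 mm, which satisfies the 238 mm minimum.
Going = (24 − 1) × 338 = 7774 mm.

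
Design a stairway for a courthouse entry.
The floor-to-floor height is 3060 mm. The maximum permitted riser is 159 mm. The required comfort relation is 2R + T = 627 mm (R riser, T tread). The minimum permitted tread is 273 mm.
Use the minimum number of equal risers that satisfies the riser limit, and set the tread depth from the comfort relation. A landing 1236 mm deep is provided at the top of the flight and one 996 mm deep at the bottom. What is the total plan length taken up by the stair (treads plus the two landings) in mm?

At most 159 each: 3060/159 = 19.25, giving 20 risers.
Each riser is 3060/20 = 153 mm (≤ 159 mm).
From 2R + T = 627: T = 627 − 306 = 321 mm.
20 risers give 19 treads; going = 19 × 321 = 6099 mm.
Add landings: 6099 + 1236 + 996 = 8331 mm.

8331 mm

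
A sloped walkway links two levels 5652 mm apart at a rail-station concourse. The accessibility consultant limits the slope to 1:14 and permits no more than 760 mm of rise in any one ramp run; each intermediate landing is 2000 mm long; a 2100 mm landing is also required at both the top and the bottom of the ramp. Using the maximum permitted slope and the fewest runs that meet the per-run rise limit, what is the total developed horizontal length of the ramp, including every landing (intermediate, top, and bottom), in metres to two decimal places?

97.33 m

5652 / 760 = 7.44, so 8 ramp runs are needed. That means 7 intermediate landings.
Ramp run (horizontal) at 1:14: 5652 × 14 = 79128 mm.
7 intermediate landings contribute 7 × 2000 = 14000 mm.
Top and bottom landings: 2 × 2100 = 4200 mm.
Total = 79128 + 14000 + 4200 = 97328 mm.
= 97.33 m.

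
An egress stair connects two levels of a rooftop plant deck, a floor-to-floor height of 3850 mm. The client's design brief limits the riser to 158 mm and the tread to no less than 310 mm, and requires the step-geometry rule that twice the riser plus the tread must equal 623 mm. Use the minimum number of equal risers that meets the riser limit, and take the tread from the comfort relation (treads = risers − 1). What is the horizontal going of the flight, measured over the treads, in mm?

3850 / 158 = 24.367 → round up to 25 risers.
R = 3850 ÷ 25 = 154 mm.
Tread T = 623 − 2 × 154 = 315 mm (≥ 310 mm).
Going = (25 − 1) × 315 = 7560 mm.

7560 mm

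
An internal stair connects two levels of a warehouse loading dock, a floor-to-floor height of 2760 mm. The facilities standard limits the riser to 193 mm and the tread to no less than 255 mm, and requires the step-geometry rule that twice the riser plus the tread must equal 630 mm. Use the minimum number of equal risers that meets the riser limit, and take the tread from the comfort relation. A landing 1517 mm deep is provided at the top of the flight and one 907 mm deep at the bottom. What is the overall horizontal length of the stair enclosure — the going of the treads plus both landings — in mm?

At most 193 each: 2760/193 = 14.30, giving 15 risers.
Riser R = 2760 / 15 = 184 mm, within the 193 mm limit.
Tread T = 630 − 2 × 184 = 262 mm (≥ 255 mm).
15 risers give 14 treads; going = 14 × 262 = 3668 mm.
Enclosure = 3668 + 1517 + 907 = 6092 mm.

6092 mm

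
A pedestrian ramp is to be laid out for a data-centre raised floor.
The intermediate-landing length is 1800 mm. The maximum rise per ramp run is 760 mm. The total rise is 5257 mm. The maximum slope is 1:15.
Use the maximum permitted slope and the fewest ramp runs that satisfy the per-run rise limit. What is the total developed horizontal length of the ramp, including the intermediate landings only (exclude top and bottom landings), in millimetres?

At most 760 each: 5257/760 = 6.92, giving 7 ramp runs. That means 6 intermediate landings.
Ramp run (horizontal) at 1:15: 5257 × 15 = 78855 mm.
6 intermediate landings contribute 6 × 1800 = 10800 mm.
Developed length = 78855 + 10800 = 89655 mm.

89655 mm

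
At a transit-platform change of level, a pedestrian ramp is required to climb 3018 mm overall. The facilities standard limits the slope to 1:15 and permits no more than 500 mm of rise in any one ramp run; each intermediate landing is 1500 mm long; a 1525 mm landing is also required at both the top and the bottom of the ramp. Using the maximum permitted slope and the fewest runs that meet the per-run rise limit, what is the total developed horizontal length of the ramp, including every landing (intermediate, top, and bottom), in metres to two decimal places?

3018 / 500 = 6.04, so 7 ramp runs are needed. That means 6 intermediate landings.
Ramp run (horizontal) at 1:15: 3018 × 15 = 45270 mm.
6 intermediate landings contribute 6 × 1500 = 9000 mm.
Top and bottom landings: 2 × 1525 = 3050 mm.
Total = 45270 + 9000 + 3050 = 57320 mm.
= 57.32 m.

57.32 m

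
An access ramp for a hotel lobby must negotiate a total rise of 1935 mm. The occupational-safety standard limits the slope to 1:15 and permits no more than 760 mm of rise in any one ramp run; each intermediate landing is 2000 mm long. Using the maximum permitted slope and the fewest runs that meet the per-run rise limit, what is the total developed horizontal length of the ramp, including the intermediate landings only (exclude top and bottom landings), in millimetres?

1935 / 760 = 2.55, so 3 ramp runs are needed. That means 2 intermediate landings.
Ramp run (horizontal) at 1:15: 1935 × 15 = 29025 mm.
2 intermediate landings contribute 2 × 2000 = 4000 mm.
Total developed length = 29025 + 4000 = 33025 mm.

33025 mm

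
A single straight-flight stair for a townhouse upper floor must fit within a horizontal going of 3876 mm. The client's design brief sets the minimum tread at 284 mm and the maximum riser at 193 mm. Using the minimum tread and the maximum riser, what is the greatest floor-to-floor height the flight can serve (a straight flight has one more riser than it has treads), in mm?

2702 mm

Treads that fit: ⌊3876 / 284⌋ = 13.
Risers = treads + 1 = 14.
Maximum height = 14 × 193 = 2702 mm.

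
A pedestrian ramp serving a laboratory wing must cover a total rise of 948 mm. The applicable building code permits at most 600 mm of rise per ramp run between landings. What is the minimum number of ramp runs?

2 runs

948 / 600 = 1.58, so 2 ramp runs are needed.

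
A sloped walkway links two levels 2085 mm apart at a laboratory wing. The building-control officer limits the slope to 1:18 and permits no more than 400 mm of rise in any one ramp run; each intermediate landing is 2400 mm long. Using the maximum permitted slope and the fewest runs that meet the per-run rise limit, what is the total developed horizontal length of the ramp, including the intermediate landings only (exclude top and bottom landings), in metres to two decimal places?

At most 400 each: 2085/400 = 5.21, giving 6 ramp runs. That means 5 intermediate landings.
Ramp run (horizontal) at 1:18: 2085 × 18 = 37530 mm.
5 intermediate landings contribute 5 × 2400 = 12000 mm.
Developed length = 37530 + 12000 = 49530 mm.
= 49.53 m.

49.53 m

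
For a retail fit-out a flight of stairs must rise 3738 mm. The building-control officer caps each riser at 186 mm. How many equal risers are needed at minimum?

3738 / 186 = 20.10, so 21 risers are needed.

21 risers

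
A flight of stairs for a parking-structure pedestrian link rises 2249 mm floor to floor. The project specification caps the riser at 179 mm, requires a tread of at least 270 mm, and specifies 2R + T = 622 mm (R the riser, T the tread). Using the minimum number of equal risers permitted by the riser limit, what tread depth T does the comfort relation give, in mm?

2249 / 179 = 12.564 → round up to 13 risers.
R = 2249 ÷ 13 = 173 mm.
From 2R + T = 622: T = 622 − 346 = 276 mm.

276 mm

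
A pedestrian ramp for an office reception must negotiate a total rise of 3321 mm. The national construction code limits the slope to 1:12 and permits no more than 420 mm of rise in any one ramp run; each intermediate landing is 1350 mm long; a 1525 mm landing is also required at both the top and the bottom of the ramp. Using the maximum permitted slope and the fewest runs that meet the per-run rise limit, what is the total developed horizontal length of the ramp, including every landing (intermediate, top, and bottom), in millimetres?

52352 mm

⌈3321/420⌉ = 8 ramp runs. That means 7 intermediate landings.
Ramp run (horizontal) at 1:12: 3321 × 12 = 39852 mm.
7 intermediate landings contribute 7 × 1350 = 9450 mm.
Top and bottom landings: 2 × 1525 = 3050 mm.
Total = 39852 + 9450 + 3050 = 52352 mm.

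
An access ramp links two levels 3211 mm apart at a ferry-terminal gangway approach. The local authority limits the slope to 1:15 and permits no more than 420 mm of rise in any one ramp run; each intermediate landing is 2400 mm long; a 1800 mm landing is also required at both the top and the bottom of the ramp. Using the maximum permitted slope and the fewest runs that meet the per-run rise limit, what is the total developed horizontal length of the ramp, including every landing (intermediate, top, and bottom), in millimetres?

3211 / 420 = 7.65, so 8 ramp runs are needed. That means 7 intermediate landings.
Horizontal run for 3211 mm of rise at 1:15 is 3211 × 15 = 48165 mm.
7 intermediate landings contribute 7 × 2400 = 16800 mm.
Top and bottom landings: 2 × 1800 = 3600 mm.
Total = 48165 + 16800 + 3600 = 68565 mm.

68565 mm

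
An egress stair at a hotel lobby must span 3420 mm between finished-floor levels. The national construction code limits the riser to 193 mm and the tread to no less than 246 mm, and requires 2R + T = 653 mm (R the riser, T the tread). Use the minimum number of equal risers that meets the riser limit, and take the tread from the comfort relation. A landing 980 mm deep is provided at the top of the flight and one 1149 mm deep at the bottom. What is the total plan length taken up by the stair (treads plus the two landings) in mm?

6770 mm

At most 193 each: 3420/193 = 17.72, giving 18 risers.
R = 3420 ÷ 18 = 190 mm.
From 2R + T = 653: T = 653 − 380 = 273 mm.
Treads = 18 − 1 = 17; going = 17 × 273 = 4641 mm.
Add landings: 4641 + 980 + 1149 = 6770 mm.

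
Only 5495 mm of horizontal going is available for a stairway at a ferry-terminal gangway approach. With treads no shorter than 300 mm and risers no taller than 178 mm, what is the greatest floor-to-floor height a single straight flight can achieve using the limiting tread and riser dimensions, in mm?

5495 / 300 = 18.32, so 18 treads fit.
Risers = treads + 1 = 19.
Maximum height = 19 × 178 = 3382 mm.

3382 mm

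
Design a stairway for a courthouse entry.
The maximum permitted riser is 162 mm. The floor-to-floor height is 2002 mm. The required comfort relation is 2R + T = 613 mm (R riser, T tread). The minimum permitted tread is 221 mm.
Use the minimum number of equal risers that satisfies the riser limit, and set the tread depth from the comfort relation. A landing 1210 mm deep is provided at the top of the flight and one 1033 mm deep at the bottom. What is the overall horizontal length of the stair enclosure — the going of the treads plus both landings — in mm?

2002 / 162 = 12.358 → round up to 13 risers.
R = 2002 ÷ 13 = 154 mm.
From 2R + T = 613: T = 613 − 308 = 305 mm.
Treads = 13 − 1 = 12; going = 12 × 305 = 3660 mm.
Enclosure = 3660 + 1210 + 1033 = 5903 mm.

5903 mm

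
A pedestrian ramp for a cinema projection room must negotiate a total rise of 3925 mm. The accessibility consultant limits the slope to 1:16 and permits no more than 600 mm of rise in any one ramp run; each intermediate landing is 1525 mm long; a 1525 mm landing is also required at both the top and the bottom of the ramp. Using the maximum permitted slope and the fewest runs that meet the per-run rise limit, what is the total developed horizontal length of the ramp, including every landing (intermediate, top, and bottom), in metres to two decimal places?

75.00 m

At most 600 each: 3925/600 = 6.54, giving 7 ramp runs. That means 6 intermediate landings.
Horizontal run for 3925 mm of rise at 1:16 is 3925 × 16 = 62800 mm.
Intermediate landings: 6 × 1525 = 9150 mm.
Top and bottom landings: 2 × 1525 = 3050 mm.
Total = 62800 + 9150 + 3050 = 75000 mm.
= 75.00 m.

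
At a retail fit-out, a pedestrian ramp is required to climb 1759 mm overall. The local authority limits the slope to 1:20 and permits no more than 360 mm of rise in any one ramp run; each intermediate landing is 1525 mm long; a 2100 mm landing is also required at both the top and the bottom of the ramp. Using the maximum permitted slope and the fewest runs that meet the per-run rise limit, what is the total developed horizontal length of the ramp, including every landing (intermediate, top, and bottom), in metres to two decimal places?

45.48 m

1759 / 360 = 4.886 → round up to 5 ramp runs. That means 4 intermediate landings.
Ramp run (horizontal) at 1:20: 1759 × 20 = 35180 mm.
4 intermediate landings contribute 4 × 1525 = 6100 mm.
Top and bottom landings: 2 × 2100 = 4200 mm.
Total = 35180 + 6100 + 4200 = 45480 mm.
= 45.48 m.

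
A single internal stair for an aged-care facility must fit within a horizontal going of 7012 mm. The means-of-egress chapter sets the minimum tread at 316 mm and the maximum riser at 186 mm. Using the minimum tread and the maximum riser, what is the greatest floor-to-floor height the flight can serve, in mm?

7012 / 316 = 22.19, so 22 treads fit.
Risers = treads + 1 = 23.
Maximum height = 23 × 186 = 4278 mm.

4278 mm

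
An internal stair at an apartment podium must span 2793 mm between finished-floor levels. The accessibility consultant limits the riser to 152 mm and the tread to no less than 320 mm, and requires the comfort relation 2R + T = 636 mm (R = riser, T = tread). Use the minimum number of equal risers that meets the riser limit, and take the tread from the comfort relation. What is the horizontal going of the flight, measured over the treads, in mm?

⌈2793/152⌉ = 19 risers.
Each riser is 2793/19 = 147 mm (≤ 152 mm).
From 2R + T = 636: T = 636 − 294 = 342 mm.
Treads = 19 − 1 = 18; going = 18 × 342 = 6156 mm.

6156 mm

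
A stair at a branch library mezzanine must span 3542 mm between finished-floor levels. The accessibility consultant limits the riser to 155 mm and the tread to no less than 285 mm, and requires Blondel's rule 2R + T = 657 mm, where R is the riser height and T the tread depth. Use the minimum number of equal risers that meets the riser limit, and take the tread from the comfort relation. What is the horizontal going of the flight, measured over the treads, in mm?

7678 mm

At most 155 each: 3542/155 = 22.85, giving 23 risers.
R = 3542 ÷ 23 = 154 mm.
From 2R + T = 657: T = 657 − 308 = 349 mm.
Treads = 23 − 1 = 22; going = 22 × 349 = 7678 mm.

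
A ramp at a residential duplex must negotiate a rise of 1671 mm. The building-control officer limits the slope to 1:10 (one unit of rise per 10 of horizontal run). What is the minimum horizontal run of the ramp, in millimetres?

16710 mm

At 1:10 the run is 10 × 1671 = 16710 mm.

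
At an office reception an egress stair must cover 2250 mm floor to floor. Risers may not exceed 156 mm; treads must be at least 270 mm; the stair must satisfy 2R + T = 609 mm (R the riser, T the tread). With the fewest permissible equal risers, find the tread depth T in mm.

309 mm

2250 / 156 = 14.423 → round up to 15 risers.
R = 2250 ÷ 15 = 150 mm.
From 2R + T = 609: T = 609 − 300 = 309 mm.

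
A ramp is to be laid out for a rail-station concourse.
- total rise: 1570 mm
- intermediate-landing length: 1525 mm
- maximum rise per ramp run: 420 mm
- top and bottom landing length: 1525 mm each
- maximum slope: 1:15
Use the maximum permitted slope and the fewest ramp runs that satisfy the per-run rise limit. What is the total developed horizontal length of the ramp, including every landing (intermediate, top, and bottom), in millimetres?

31175 mm

At most 420 each: 1570/420 = 3.74, giving 4 ramp runs. That means 3 intermediate landings.
Horizontal run for 1570 mm of rise at 1:15 is 1570 × 15 = 23550 mm.
3 intermediate landings contribute 3 × 1525 = 4575 mm.
Top and bottom landings: 2 × 1525 = 3050 mm.
Total = 23550 + 4575 + 3050 = 31175 mm.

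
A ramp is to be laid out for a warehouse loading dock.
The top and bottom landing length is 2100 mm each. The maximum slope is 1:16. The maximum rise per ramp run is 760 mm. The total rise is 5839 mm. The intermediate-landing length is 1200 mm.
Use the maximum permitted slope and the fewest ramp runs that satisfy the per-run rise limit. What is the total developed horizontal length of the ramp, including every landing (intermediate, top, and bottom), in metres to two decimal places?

106.02 m

At most 760 each: 5839/760 = 7.68, giving 8 ramp runs. That means 7 intermediate landings.
Horizontal run for 5839 mm of rise at 1:16 is 5839 × 16 = 93424 mm.
7 intermediate landings contribute 7 × 1200 = 8400 mm.
Top and bottom landings: 2 × 2100 = 4200 mm.
Total = 93424 + 8400 + 4200 = 106024 mm.
= 106.02 m.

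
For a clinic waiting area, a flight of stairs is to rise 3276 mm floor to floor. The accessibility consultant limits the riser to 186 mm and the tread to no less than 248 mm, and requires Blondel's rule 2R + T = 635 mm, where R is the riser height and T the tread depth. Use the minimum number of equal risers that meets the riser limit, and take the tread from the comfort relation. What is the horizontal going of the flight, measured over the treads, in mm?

3276 / 186 = 17.613 → round up to 18 risers.
Each riser is 3276/18 = 182 mm (≤ 186 mm).
From 2R + T = 635: T = 635 − 364 = 271 mm.
Treads = 18 − 1 = 17; going = 17 × 271 = 4607 mm.

4607 mm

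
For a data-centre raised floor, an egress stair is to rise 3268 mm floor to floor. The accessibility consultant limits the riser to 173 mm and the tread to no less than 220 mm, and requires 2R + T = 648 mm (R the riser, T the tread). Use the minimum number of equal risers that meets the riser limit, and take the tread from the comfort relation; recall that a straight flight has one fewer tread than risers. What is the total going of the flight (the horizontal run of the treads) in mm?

3268 / 173 = 18.89, so 19 risers are needed.
Each riser is 3268/19 = 172 mm (≤ 173 mm).
Tread T = 648 − 2 × 172 = 304 mm (≥ 220 mm).
Treads = 19 − 1 = 18; going = 18 × 304 = 5472 mm.

5472 mm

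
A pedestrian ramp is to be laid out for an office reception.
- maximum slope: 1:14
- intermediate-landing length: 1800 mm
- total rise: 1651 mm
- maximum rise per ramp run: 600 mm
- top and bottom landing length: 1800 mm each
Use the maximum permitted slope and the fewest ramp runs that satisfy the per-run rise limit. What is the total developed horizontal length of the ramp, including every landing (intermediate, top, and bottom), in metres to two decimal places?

30.31 m

1651 / 600 = 2.75, so 3 ramp runs are needed. That means 2 intermediate landings.
Ramp run (horizontal) at 1:14: 1651 × 14 = 23114 mm.
2 intermediate landings contribute 2 × 1800 = 3600 mm.
Top and bottom landings: 2 × 1800 = 3600 mm.
Total = 23114 + 3600 + 3600 = 30314 mm.
= 30.31 m.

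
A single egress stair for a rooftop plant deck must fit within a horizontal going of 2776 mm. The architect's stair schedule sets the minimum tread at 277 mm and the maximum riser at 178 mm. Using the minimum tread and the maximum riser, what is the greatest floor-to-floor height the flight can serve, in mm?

1958 mm

2776 / 277 = 10.02, so 10 treads fit.
Risers = treads + 1 = 11.
Maximum height = 11 × 178 = 1958 mm.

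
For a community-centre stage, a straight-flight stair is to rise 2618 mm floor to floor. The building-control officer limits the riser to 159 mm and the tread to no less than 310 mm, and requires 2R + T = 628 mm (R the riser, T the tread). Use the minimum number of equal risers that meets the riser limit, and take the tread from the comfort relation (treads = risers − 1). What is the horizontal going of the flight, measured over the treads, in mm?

2618 / 159 = 16.47, so 17 risers are needed.
R = 2618 ÷ 17 = 154 mm.
Tread T = 628 − 2 × 154 = 320 mm (≥ 310 mm).
Treads = 17 − 1 = 16; going = 16 × 320 = 5120 mm.

5120 mm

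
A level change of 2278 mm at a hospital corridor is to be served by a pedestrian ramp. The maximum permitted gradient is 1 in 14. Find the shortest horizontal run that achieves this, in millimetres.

31892 mm

Run = rise × 14 = 2278 × 14 = 31892 mm.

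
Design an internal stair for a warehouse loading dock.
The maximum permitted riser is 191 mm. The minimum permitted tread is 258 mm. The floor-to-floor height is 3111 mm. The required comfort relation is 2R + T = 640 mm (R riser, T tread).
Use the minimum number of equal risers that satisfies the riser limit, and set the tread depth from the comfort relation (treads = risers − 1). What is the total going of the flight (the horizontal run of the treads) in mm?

⌈3111/191⌉ = 17 risers.
R = 3111 ÷ 17 = 183 mm.
Tread T = 640 − 2 × 183 = 274 mm (≥ 258 mm).
17 risers give 16 treads; going = 16 × 274 = 4384 mm.

4384 mm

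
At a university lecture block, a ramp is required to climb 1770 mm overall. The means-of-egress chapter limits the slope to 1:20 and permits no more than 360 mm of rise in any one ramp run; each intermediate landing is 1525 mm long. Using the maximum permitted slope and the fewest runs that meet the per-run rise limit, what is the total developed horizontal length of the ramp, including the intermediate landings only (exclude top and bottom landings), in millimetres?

At most 360 each: 1770/360 = 4.92, giving 5 ramp runs. That means 4 intermediate landings.
Ramp run (horizontal) at 1:20: 1770 × 20 = 35400 mm.
4 intermediate landings contribute 4 × 1525 = 6100 mm.
Developed length = 35400 + 6100 = 41500 mm.

41500 mm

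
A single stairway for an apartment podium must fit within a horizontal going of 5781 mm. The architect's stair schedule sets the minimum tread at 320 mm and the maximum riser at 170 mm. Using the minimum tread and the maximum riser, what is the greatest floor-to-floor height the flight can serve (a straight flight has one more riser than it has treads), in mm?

3230 mm

5781 / 320 = 18.07, so 18 treads fit.
Risers = treads + 1 = 19.
Maximum height = 19 × 170 = 3230 mm.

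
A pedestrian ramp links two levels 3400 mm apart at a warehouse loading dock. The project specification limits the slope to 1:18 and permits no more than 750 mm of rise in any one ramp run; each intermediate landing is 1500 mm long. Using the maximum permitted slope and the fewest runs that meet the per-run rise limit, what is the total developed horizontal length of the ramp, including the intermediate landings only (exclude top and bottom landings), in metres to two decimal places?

⌈3400/750⌉ = 5 ramp runs. That means 4 intermediate landings.
Horizontal run for 3400 mm of rise at 1:18 is 3400 × 18 = 61200 mm.
4 intermediate landings contribute 4 × 1500 = 6000 mm.
Developed length = 61200 + 6000 = 67200 mm.
= 67.20 m.

67.20 m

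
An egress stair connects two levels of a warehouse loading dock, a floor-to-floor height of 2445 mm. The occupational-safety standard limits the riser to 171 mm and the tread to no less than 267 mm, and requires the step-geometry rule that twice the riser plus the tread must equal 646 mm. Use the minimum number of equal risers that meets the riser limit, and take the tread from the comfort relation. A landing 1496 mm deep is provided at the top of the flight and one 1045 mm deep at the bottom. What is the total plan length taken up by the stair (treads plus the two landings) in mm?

⌈2445/171⌉ = 15 risers.
Each riser is 2445/15 = 163 mm (≤ 171 mm).
From 2R + T = 646: T = 646 − 326 = 320 mm.
Treads = 15 − 1 = 14; going = 14 × 320 = 4480 mm.
Enclosure = 4480 + 1496 + 1045 = 7021 mm.

7021 mm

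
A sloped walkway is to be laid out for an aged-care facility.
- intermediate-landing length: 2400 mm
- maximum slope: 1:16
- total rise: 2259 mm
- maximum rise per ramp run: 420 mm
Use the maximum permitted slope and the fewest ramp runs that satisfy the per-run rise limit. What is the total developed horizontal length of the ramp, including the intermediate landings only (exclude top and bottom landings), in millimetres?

48144 mm

At most 420 each: 2259/420 = 5.38, giving 6 ramp runs. That means 5 intermediate landings.
Ramp run (horizontal) at 1:16: 2259 × 16 = 36144 mm.
5 intermediate landings contribute 5 × 2400 = 12000 mm.
Developed length = 36144 + 12000 = 48144 mm.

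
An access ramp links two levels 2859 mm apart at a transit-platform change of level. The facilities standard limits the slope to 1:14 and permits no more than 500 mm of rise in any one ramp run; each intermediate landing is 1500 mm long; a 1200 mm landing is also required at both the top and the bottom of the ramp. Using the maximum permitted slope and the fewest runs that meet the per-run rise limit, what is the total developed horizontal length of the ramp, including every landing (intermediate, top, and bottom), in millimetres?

At most 500 each: 2859/500 = 5.72, giving 6 ramp runs. That means 5 intermediate landings.
Ramp run (horizontal) at 1:14: 2859 × 14 = 40026 mm.
Intermediate landings: 5 × 1500 = 7500 mm.
Top and bottom landings: 2 × 1200 = 2400 mm.
Total = 40026 + 7500 + 2400 = 49926 mm.

49926 mm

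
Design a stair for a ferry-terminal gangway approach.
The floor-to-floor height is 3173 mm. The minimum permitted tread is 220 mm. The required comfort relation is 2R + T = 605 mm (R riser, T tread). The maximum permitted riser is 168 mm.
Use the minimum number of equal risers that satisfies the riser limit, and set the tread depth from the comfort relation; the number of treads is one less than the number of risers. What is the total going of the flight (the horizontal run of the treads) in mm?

3173 / 168 = 18.887 → round up to 19 risers.
Each riser is 3173/19 = 167 mm (≤ 168 mm).
T = 605 − 2·167 = 271 mm, which satisfies the 220 mm minimum.
Treads = 19 − 1 = 18; going = 18 × 271 = 4878 mm.

4878 mm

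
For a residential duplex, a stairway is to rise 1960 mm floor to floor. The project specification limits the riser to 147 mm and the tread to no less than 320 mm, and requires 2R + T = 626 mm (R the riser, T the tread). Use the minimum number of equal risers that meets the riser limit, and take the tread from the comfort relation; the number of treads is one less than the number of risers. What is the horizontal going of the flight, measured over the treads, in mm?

1960 / 147 = 13.33, so 14 risers are needed.
R = 1960 ÷ 14 = 140 mm.
From 2R + T = 626: T = 626 − 280 = 346 mm.
Going = (14 − 1) × 346 = 4498 mm.

4498 mm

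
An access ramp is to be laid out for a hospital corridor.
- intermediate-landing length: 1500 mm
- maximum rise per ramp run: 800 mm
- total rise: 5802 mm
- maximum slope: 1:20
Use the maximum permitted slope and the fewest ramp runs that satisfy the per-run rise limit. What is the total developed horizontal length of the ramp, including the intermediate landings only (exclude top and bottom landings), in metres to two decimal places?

126.54 m

⌈5802/800⌉ = 8 ramp runs. That means 7 intermediate landings.
Horizontal run for 5802 mm of rise at 1:20 is 5802 × 20 = 116040 mm.
7 intermediate landings contribute 7 × 1500 = 10500 mm.
Developed length = 116040 + 10500 = 126540 mm.
= 126.54 m.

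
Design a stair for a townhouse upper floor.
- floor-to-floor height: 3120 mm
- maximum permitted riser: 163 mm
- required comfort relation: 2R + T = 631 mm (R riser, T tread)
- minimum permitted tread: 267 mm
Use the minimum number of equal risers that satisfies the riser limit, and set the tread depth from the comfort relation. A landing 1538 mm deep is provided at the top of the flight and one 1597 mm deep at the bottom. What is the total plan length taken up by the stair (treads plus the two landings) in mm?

9196 mm

3120 / 163 = 19.141 → round up to 20 risers.
Each riser is 3120/20 = 156 mm (≤ 163 mm).
From 2R + T = 631: T = 631 − 312 = 319 mm.
Treads = 20 − 1 = 19; going = 19 × 319 = 6061 mm.
Add landings: 6061 + 1538 + 1597 = 9196 mm.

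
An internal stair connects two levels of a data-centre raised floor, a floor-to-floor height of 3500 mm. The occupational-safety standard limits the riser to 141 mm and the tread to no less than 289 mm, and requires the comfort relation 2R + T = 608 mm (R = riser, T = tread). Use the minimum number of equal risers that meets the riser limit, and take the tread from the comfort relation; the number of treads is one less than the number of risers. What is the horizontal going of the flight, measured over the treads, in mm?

At most 141 each: 3500/141 = 24.82, giving 25 risers.
R = 3500 ÷ 25 = 140 mm.
Tread T = 608 − 2 × 140 = 328 mm (≥ 289 mm).
Treads = 25 − 1 = 24; going = 24 × 328 = 7872 mm.

7872 mm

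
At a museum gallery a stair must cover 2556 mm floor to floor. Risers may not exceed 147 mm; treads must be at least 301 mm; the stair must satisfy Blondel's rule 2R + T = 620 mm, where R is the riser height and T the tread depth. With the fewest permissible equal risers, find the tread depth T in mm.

At most 147 each: 2556/147 = 17.39, giving 18 risers.
R = 2556 ÷ 18 = 142 mm.
T = 620 − 2·142 = 336 mm, which satisfies the 301 mm minimum.

336 mm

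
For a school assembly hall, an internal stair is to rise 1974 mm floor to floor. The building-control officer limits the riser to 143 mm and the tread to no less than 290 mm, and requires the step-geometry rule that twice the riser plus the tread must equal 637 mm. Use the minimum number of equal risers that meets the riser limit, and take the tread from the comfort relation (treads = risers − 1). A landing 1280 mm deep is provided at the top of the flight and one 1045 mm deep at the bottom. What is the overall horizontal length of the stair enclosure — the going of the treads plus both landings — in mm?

6940 mm

At most 143 each: 1974/143 = 13.80, giving 14 risers.
Each riser is 1974/14 = 141 mm (≤ 143 mm).
Tread T = 637 − 2 × 141 = 355 mm (≥ 290 mm).
Going = (14 − 1) × 355 = 4615 mm.
Add landings: 4615 + 1280 + 1045 = 6940 mm.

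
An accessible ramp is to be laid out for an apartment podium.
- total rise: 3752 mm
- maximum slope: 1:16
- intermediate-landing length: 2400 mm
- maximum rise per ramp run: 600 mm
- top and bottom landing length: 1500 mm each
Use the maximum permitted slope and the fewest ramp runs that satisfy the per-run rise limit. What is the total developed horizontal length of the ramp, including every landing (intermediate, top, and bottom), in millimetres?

77432 mm

At most 600 each: 3752/600 = 6.25, giving 7 ramp runs. That means 6 intermediate landings.
Ramp run (horizontal) at 1:16: 3752 × 16 = 60032 mm.
Intermediate landings: 6 × 2400 = 14400 mm.
Top and bottom landings: 2 × 1500 = 3000 mm.
Total = 60032 + 14400 + 3000 = 77432 mm.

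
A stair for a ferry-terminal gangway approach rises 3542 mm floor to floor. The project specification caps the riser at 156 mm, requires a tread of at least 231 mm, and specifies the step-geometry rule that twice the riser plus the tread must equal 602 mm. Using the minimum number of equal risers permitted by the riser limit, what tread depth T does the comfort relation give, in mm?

294 mm

3542 / 156 = 22.71, so 23 risers are needed.
Each riser is 3542/23 = 154 mm (≤ 156 mm).
T = 602 − 2·154 = 294 mm, which satisfies the 231 mm minimum.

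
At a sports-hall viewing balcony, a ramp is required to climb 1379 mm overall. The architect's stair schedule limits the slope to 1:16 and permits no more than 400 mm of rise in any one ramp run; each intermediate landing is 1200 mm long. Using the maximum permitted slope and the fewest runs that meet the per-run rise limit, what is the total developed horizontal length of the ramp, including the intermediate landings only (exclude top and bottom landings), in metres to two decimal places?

⌈1379/400⌉ = 4 ramp runs. That means 3 intermediate landings.
Horizontal run for 1379 mm of rise at 1:16 is 1379 × 16 = 22064 mm.
Intermediate landings: 3 × 1200 = 3600 mm.
Developed length = 22064 + 3600 = 25664 mm.
= 25.66 m.

25.66 m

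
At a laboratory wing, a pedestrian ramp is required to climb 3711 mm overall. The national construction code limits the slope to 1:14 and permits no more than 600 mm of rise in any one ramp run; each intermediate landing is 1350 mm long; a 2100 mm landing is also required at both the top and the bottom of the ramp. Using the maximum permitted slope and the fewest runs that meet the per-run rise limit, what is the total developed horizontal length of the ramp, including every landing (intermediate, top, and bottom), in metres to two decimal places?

64.25 m

At most 600 each: 3711/600 = 6.18, giving 7 ramp runs. That means 6 intermediate landings.
Horizontal run for 3711 mm of rise at 1:14 is 3711 × 14 = 51954 mm.
6 intermediate landings contribute 6 × 1350 = 8100 mm.
Top and bottom landings: 2 × 2100 = 4200 mm.
Total = 51954 + 8100 + 4200 = 64254 mm.
= 64.25 m.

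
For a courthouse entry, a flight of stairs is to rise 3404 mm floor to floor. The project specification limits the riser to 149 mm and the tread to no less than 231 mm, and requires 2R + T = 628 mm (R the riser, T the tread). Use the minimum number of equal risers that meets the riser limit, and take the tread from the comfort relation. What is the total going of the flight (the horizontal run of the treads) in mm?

⌈3404/149⌉ = 23 risers.
R = 3404 ÷ 23 = 148 mm.
Tread T = 628 − 2 × 148 = 332 mm (≥ 231 mm).
Going = (23 − 1) × 332 = 7304 mm.

7304 mm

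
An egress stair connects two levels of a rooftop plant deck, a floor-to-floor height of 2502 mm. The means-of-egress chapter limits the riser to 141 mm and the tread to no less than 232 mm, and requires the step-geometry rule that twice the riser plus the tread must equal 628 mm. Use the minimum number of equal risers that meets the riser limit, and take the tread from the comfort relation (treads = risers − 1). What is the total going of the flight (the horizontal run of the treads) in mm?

5950 mm

2502 / 141 = 17.74, so 18 risers are needed.
Riser R = 2502 / 18 = 139 mm, within the 141 mm limit.
Tread T = 628 − 2 × 139 = 350 mm (≥ 232 mm).
Treads = 18 − 1 = 17; going = 17 × 350 = 5950 mm.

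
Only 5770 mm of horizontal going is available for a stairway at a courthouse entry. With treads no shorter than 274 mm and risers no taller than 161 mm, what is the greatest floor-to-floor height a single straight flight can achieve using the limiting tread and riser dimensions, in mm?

3542 mm

Treads that fit: ⌊5770 / 274⌋ = 21.
Risers = treads + 1 = 22.
Maximum height = 22 × 161 = 3542 mm.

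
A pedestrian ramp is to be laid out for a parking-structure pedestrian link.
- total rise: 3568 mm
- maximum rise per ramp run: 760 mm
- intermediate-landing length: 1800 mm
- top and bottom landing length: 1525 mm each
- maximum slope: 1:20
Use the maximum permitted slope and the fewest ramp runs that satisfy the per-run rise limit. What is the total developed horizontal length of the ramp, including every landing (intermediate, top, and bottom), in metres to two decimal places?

81.61 m

3568 / 760 = 4.695 → round up to 5 ramp runs. That means 4 intermediate landings.
Ramp run (horizontal) at 1:20: 3568 × 20 = 71360 mm.
4 intermediate landings contribute 4 × 1800 = 7200 mm.
Top and bottom landings: 2 × 1525 = 3050 mm.
Total = 71360 + 7200 + 3050 = 81610 mm.
= 81.61 m.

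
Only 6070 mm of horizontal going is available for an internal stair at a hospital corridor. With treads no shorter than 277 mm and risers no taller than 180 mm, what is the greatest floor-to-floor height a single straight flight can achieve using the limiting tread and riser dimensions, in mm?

3960 mm

6070 / 277 = 21.91, so 21 treads fit.
Risers = treads + 1 = 22.
Maximum height = 22 × 180 = 3960 mm.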